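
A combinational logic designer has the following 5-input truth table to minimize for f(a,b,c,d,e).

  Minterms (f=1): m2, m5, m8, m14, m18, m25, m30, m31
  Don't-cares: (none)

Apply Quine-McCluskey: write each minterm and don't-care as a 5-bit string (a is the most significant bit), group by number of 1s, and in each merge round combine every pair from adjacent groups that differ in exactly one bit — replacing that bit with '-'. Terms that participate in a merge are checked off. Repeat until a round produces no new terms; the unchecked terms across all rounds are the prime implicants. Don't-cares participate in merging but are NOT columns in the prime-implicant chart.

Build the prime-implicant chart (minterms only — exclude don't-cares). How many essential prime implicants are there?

size-2^0 implicants → 00010(✓)  00101  01000  01110(✓)  10010(✓)  11001  11110(✓)  11111(✓)
size-2^1 implicants → -0010  -1110  1111-
Unchecked terms (primes): -0010, -1110, 00101, 01000, 11001, 1111-
Minterm coverage:
  m2 ⊆ -0010 [E]
  m5 ⊆ 00101 [E]
  m8 ⊆ 01000 [E]
  m14 ⊆ -1110 [E]
  m18 ⊆ -0010 [E]
  m25 ⊆ 11001 [E]
  m30 ⊆ -1110,1111-
  m31 ⊆ 1111- [E]
E = {-0010, -1110, 00101, 01000, 11001, 1111-}

6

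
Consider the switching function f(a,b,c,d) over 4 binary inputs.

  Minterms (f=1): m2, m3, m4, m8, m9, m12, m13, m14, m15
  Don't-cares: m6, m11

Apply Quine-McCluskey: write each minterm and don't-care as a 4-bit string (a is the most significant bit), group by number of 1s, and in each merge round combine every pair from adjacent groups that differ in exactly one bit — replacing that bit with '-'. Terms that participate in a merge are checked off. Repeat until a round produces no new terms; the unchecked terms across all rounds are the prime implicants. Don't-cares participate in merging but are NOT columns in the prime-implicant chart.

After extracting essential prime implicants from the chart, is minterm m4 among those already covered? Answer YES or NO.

YES

[col 0] 0010*, 0011*, 0100*, 0110*, 1000*, 1001*, 1011*, 1100*, 1101*, 1110*, 1111*
[col 1] -011, -100*, -110*, 0-10, 001-, 01-0*, 1-00*, 1-01*, 1-11*, 10-1*, 100-*, 11-0*, 11-1*, 110-*, 111-*
[col 2] -1-0, 1--1, 1-0-, 11--
Prime implicants: -011, -1-0, 0-10, 001-, 1--1, 1-0-, 11--
PI chart (minterm → PIs covering it):
  2 | 0-10,001-
  3 | -011,001-
  4 | -1-0  (sole → essential)
  8 | 1-0-  (sole → essential)
  9 | 1--1,1-0-
  12 | -1-0,1-0-,11--
  13 | 1--1,1-0-,11--
  14 | -1-0,11--
  15 | 1--1,11--
Essential prime implicants: -1-0, 1-0-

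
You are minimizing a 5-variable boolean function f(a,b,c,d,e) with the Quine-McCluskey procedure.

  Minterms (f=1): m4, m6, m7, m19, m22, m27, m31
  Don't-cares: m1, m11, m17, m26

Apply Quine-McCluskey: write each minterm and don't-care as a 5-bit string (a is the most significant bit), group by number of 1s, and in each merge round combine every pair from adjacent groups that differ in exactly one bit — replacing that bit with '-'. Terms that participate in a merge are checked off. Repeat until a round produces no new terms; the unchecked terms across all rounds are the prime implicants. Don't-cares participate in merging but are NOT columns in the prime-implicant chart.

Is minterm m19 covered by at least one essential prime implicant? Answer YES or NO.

size-2^0 implicants → 00001(✓)  00100(✓)  00110(✓)  00111(✓)  01011(✓)  10001(✓)  10011(✓)  10110(✓)  11010(✓)  11011(✓)  11111(✓)
size-2^1 implicants → -0001  -0110  -1011  001-0  0011-  1-011  100-1  11-11  1101-
Unchecked terms (primes): -0001, -0110, -1011, 001-0, 0011-, 1-011, 100-1, 11-11, 1101-
Minterm coverage:
  m4 ⊆ 001-0 [E]
  m6 ⊆ -0110,001-0,0011-
  m7 ⊆ 0011- [E]
  m19 ⊆ 1-011,100-1
  m22 ⊆ -0110 [E]
  m27 ⊆ -1011,1-011,11-11,1101-
  m31 ⊆ 11-11 [E]
E = {-0110, 001-0, 0011-, 11-11}

NO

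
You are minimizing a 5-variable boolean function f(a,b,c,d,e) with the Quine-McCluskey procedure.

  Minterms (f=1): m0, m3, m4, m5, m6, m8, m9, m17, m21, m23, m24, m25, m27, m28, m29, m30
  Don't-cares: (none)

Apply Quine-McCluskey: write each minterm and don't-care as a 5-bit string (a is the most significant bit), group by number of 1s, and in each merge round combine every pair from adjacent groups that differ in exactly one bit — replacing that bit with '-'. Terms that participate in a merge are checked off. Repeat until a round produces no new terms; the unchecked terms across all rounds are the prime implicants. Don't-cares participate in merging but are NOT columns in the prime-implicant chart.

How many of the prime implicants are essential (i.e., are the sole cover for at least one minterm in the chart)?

[col 0] 00000*, 00011, 00100*, 00101*, 00110*, 01000*, 01001*, 10001*, 10101*, 10111*, 11000*, 11001*, 11011*, 11100*, 11101*, 11110*
[col 1] -0101, -1000*, -1001*, 0-000, 00-00, 001-0, 0010-, 0100-*, 1-001*, 1-101*, 10-01*, 101-1, 11-00*, 11-01*, 110-1, 1100-*, 111-0, 1110-*
[col 2] -100-, 1--01, 11-0-
Prime implicants: -0101, -100-, 0-000, 00-00, 00011, 001-0, 0010-, 1--01, 101-1, 11-0-, 110-1, 111-0
PI chart (minterm → PIs covering it):
  0 | 0-000,00-00
  3 | 00011  (sole → essential)
  4 | 00-00,001-0,0010-
  5 | -0101,0010-
  6 | 001-0  (sole → essential)
  8 | -100-,0-000
  9 | -100-  (sole → essential)
  17 | 1--01  (sole → essential)
  21 | -0101,1--01,101-1
  23 | 101-1  (sole → essential)
  24 | -100-,11-0-
  25 | -100-,1--01,11-0-,110-1
  27 | 110-1  (sole → essential)
  28 | 11-0-,111-0
  29 | 1--01,11-0-
  30 | 111-0  (sole → essential)
Essential prime implicants: -100-, 00011, 001-0, 1--01, 101-1, 110-1, 111-0

7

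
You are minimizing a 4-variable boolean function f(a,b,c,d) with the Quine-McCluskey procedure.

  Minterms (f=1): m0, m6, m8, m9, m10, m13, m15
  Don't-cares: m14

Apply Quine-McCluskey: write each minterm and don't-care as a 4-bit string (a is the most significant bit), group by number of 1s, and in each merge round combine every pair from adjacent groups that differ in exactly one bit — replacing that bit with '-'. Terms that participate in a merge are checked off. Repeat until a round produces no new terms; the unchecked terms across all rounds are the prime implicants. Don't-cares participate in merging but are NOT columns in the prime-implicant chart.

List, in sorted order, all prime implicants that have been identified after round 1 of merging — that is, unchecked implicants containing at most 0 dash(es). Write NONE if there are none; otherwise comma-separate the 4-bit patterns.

Round 0: 0000✓ 0110✓ 1000✓ 1001✓ 1010✓ 1101✓ 1110✓ 1111✓
Round 1: -000 -110 1-01 1-10 10-0 100- 11-1 111-
PIs = {-000, -110, 1-01, 1-10, 10-0, 100-, 11-1, 111-}

NONE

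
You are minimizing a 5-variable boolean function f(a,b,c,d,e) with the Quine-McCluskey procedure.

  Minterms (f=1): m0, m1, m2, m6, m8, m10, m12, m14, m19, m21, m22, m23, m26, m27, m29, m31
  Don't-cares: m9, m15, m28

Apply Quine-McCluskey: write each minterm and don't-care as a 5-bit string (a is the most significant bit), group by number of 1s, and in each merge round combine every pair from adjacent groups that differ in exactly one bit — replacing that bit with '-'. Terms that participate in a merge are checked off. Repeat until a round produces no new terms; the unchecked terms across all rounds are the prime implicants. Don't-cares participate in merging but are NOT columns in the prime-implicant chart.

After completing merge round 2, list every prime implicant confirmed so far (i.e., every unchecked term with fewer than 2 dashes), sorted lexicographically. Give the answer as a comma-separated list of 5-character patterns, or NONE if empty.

-0110, -1010, -1100, -1111, 0111-, 1011-, 1101-, 1110-

Round 0: 00000✓ 00001✓ 00010✓ 00110✓ 01000✓ 01001✓ 01010✓ 01100✓ 01110✓ 01111✓ 10011✓ 10101✓ 10110✓ 10111✓ 11010✓ 11011✓ 11100✓ 11101✓ 11111✓
Round 1: -0110 -1010 -1100 -1111 0-000✓ 0-001✓ 0-010✓ 0-110✓ 00-10✓ 000-0✓ 0000-✓ 01-00✓ 01-10✓ 010-0✓ 0100-✓ 011-0✓ 0111- 1-011✓ 1-101✓ 1-111✓ 10-11✓ 101-1✓ 1011- 11-11✓ 1101- 111-1✓ 1110-
Round 2: 0--10 0-0-0 0-00- 01--0 1--11 1-1-1
PIs = {-0110, -1010, -1100, -1111, 0--10, 0-0-0, 0-00-, 01--0, 0111-, 1--11, 1-1-1, 1011-, 1101-, 1110-}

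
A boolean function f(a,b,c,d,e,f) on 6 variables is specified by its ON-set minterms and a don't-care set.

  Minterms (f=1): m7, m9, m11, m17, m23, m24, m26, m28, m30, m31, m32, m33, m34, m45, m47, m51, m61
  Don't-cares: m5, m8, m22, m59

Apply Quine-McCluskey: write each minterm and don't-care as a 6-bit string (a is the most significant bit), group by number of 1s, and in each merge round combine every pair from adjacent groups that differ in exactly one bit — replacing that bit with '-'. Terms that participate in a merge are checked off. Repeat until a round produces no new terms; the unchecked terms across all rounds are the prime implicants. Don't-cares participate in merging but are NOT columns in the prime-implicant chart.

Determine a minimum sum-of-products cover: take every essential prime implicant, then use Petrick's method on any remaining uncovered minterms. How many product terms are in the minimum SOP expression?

[col 0] 000101*, 000111*, 001000*, 001001*, 001011*, 010001, 010110*, 010111*, 011000*, 011010*, 011100*, 011110*, 011111*, 100000*, 100001*, 100010*, 101101*, 101111*, 110011*, 111011*, 111101*
[col 1] 0-0111, 0-1000, 0001-1, 0010-1, 00100-, 01-110*, 01-111*, 01011-*, 011-00*, 011-10*, 0110-0*, 0111-0*, 01111-*, 1-1101, 1000-0, 10000-, 1011-1, 11-011
[col 2] 01-11-, 011--0
Prime implicants: 0-0111, 0-1000, 0001-1, 0010-1, 00100-, 01-11-, 010001, 011--0, 1-1101, 1000-0, 10000-, 1011-1, 11-011
PI chart (minterm → PIs covering it):
  7 | 0-0111,0001-1
  9 | 0010-1,00100-
  11 | 0010-1  (sole → essential)
  17 | 010001  (sole → essential)
  23 | 0-0111,01-11-
  24 | 0-1000,011--0
  26 | 011--0  (sole → essential)
  28 | 011--0  (sole → essential)
  30 | 01-11-,011--0
  31 | 01-11-  (sole → essential)
  32 | 1000-0,10000-
  33 | 10000-  (sole → essential)
  34 | 1000-0  (sole → essential)
  45 | 1-1101,1011-1
  47 | 1011-1  (sole → essential)
  51 | 11-011  (sole → essential)
  61 | 1-1101  (sole → essential)
Essential prime implicants: 0010-1, 01-11-, 010001, 011--0, 1-1101, 1000-0, 10000-, 1011-1, 11-011
Petrick residual → 0-0111
Minimum SOP uses 10 PIs: a'c'def + a'b'cd'f + a'bde + a'bc'd'e'f + a'bcf' + acde'f + ab'c'd'f' + ab'c'd'e' + ab'cdf + abd'ef

10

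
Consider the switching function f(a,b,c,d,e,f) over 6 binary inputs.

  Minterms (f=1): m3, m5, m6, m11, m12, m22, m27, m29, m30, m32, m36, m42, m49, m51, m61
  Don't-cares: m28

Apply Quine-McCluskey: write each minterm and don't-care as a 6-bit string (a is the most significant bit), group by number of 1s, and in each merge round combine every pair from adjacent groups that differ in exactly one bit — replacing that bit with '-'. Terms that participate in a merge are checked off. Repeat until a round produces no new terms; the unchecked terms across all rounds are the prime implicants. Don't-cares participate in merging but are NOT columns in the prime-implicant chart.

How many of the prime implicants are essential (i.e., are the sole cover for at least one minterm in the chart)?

9

size-2^0 implicants → 000011(✓)  000101  000110(✓)  001011(✓)  001100(✓)  010110(✓)  011011(✓)  011100(✓)  011101(✓)  011110(✓)  100000(✓)  100100(✓)  101010  110001(✓)  110011(✓)  111101(✓)
size-2^1 implicants → -11101  0-0110  0-1011  0-1100  00-011  01-110  0111-0  01110-  100-00  1100-1
Unchecked terms (primes): -11101, 0-0110, 0-1011, 0-1100, 00-011, 000101, 01-110, 0111-0, 01110-, 100-00, 101010, 1100-1
Minterm coverage:
  m3 ⊆ 00-011 [E]
  m5 ⊆ 000101 [E]
  m6 ⊆ 0-0110 [E]
  m11 ⊆ 0-1011,00-011
  m12 ⊆ 0-1100 [E]
  m22 ⊆ 0-0110,01-110
  m27 ⊆ 0-1011 [E]
  m29 ⊆ -11101,01110-
  m30 ⊆ 01-110,0111-0
  m32 ⊆ 100-00 [E]
  m36 ⊆ 100-00 [E]
  m42 ⊆ 101010 [E]
  m49 ⊆ 1100-1 [E]
  m51 ⊆ 1100-1 [E]
  m61 ⊆ -11101 [E]
E = {-11101, 0-0110, 0-1011, 0-1100, 00-011, 000101, 100-00, 101010, 1100-1}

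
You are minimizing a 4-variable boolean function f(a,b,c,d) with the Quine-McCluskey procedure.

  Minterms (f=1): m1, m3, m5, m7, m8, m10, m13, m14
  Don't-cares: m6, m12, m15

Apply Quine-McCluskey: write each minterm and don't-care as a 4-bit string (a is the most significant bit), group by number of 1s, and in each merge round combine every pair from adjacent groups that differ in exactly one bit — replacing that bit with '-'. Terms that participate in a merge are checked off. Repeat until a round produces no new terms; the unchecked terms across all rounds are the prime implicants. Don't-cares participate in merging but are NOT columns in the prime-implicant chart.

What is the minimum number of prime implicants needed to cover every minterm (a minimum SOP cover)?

[col 0] 0001*, 0011*, 0101*, 0110*, 0111*, 1000*, 1010*, 1100*, 1101*, 1110*, 1111*
[col 1] -101*, -110*, -111*, 0-01*, 0-11*, 00-1*, 01-1*, 011-*, 1-00*, 1-10*, 10-0*, 11-0*, 11-1*, 110-*, 111-*
[col 2] -1-1, -11-, 0--1, 1--0, 11--
Prime implicants: -1-1, -11-, 0--1, 1--0, 11--
PI chart (minterm → PIs covering it):
  1 | 0--1  (sole → essential)
  3 | 0--1  (sole → essential)
  5 | -1-1,0--1
  7 | -1-1,-11-,0--1
  8 | 1--0  (sole → essential)
  10 | 1--0  (sole → essential)
  13 | -1-1,11--
  14 | -11-,1--0,11--
Essential prime implicants: 0--1, 1--0
Petrick residual → -1-1
Minimum SOP uses 3 PIs: bd + a'd + ad'

3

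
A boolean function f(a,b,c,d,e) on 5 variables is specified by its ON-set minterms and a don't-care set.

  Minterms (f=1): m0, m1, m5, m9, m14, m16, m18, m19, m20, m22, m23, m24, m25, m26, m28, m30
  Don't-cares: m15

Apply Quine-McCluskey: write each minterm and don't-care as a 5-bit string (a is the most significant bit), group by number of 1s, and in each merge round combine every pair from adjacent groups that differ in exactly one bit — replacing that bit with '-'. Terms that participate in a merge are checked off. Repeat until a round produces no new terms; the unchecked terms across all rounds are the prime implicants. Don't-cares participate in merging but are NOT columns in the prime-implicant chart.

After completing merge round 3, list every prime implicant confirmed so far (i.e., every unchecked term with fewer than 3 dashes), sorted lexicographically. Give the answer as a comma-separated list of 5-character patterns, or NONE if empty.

Round 0: 00000✓ 00001✓ 00101✓ 01001✓ 01110✓ 01111✓ 10000✓ 10010✓ 10011✓ 10100✓ 10110✓ 10111✓ 11000✓ 11001✓ 11010✓ 11100✓ 11110✓
Round 1: -0000 -1001 -1110 0-001 00-01 0000- 0111- 1-000✓ 1-010✓ 1-100✓ 1-110✓ 10-00✓ 10-10✓ 10-11✓ 100-0✓ 1001-✓ 101-0✓ 1011-✓ 11-00✓ 11-10✓ 110-0✓ 1100- 111-0✓
Round 2: 1--00✓ 1--10✓ 1-0-0✓ 1-1-0✓ 10--0✓ 10-1- 11--0✓
Round 3: 1---0
PIs = {-0000, -1001, -1110, 0-001, 00-01, 0000-, 0111-, 1---0, 10-1-, 1100-}

-0000, -1001, -1110, 0-001, 00-01, 0000-, 0111-, 10-1-, 1100-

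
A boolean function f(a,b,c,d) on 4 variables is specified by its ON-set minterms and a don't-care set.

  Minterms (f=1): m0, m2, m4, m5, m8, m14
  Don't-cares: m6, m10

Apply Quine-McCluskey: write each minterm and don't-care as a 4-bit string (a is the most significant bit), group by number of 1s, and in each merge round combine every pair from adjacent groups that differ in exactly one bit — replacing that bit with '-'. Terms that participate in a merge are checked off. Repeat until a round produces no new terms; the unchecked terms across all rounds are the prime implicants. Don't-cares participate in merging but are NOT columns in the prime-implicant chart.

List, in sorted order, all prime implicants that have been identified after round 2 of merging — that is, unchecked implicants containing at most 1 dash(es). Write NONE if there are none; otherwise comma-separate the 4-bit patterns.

Round 0: 0000✓ 0010✓ 0100✓ 0101✓ 0110✓ 1000✓ 1010✓ 1110✓
Round 1: -000✓ -010✓ -110✓ 0-00✓ 0-10✓ 00-0✓ 01-0✓ 010- 1-10✓ 10-0✓
Round 2: --10 -0-0 0--0
PIs = {--10, -0-0, 0--0, 010-}

010-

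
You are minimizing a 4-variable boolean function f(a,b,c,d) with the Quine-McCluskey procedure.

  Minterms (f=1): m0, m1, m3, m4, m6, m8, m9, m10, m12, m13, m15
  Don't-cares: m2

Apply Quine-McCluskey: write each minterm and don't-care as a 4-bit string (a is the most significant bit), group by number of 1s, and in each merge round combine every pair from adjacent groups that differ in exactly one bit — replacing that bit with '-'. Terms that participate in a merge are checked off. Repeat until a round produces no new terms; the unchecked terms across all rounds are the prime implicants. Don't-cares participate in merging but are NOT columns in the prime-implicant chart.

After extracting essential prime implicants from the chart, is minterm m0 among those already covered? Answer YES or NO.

[col 0] 0000*, 0001*, 0010*, 0011*, 0100*, 0110*, 1000*, 1001*, 1010*, 1100*, 1101*, 1111*
[col 1] -000*, -001*, -010*, -100*, 0-00*, 0-10*, 00-0*, 00-1*, 000-*, 001-*, 01-0*, 1-00*, 1-01*, 10-0*, 100-*, 11-1, 110-*
[col 2] --00, -0-0, -00-, 0--0, 00--, 1-0-
Prime implicants: --00, -0-0, -00-, 0--0, 00--, 1-0-, 11-1
PI chart (minterm → PIs covering it):
  0 | --00,-0-0,-00-,0--0,00--
  1 | -00-,00--
  3 | 00--  (sole → essential)
  4 | --00,0--0
  6 | 0--0  (sole → essential)
  8 | --00,-0-0,-00-,1-0-
  9 | -00-,1-0-
  10 | -0-0  (sole → essential)
  12 | --00,1-0-
  13 | 1-0-,11-1
  15 | 11-1  (sole → essential)
Essential prime implicants: -0-0, 0--0, 00--, 11-1

YES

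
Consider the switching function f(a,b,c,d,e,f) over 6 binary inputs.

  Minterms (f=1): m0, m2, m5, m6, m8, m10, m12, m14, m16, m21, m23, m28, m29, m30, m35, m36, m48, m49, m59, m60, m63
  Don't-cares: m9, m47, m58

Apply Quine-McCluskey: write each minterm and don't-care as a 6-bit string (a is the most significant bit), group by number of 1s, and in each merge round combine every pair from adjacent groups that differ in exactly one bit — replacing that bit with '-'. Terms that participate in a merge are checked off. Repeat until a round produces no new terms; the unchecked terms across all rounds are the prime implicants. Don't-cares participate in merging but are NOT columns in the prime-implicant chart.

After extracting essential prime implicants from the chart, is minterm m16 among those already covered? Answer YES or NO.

NO

size-2^0 implicants → 000000(✓)  000010(✓)  000101(✓)  000110(✓)  001000(✓)  001001(✓)  001010(✓)  001100(✓)  001110(✓)  010000(✓)  010101(✓)  010111(✓)  011100(✓)  011101(✓)  011110(✓)  100011  100100  101111(✓)  110000(✓)  110001(✓)  111010(✓)  111011(✓)  111100(✓)  111111(✓)
size-2^1 implicants → -10000  -11100  0-0000  0-0101  0-1100(✓)  0-1110(✓)  00-000(✓)  00-010(✓)  00-110(✓)  000-10(✓)  0000-0(✓)  001-00(✓)  001-10(✓)  0010-0(✓)  00100-  0011-0(✓)  01-101  0101-1  0111-0(✓)  01110-  1-1111  11000-  111-11  11101-
size-2^2 implicants → 0-11-0  00--10  00-0-0  001--0
Unchecked terms (primes): -10000, -11100, 0-0000, 0-0101, 0-11-0, 00--10, 00-0-0, 001--0, 00100-, 01-101, 0101-1, 01110-, 1-1111, 100011, 100100, 11000-, 111-11, 11101-
Minterm coverage:
  m0 ⊆ 0-0000,00-0-0
  m2 ⊆ 00--10,00-0-0
  m5 ⊆ 0-0101 [E]
  m6 ⊆ 00--10 [E]
  m8 ⊆ 00-0-0,001--0,00100-
  m10 ⊆ 00--10,00-0-0,001--0
  m12 ⊆ 0-11-0,001--0
  m14 ⊆ 0-11-0,00--10,001--0
  m16 ⊆ -10000,0-0000
  m21 ⊆ 0-0101,01-101,0101-1
  m23 ⊆ 0101-1 [E]
  m28 ⊆ -11100,0-11-0,01110-
  m29 ⊆ 01-101,01110-
  m30 ⊆ 0-11-0 [E]
  m35 ⊆ 100011 [E]
  m36 ⊆ 100100 [E]
  m48 ⊆ -10000,11000-
  m49 ⊆ 11000- [E]
  m59 ⊆ 111-11,11101-
  m60 ⊆ -11100 [E]
  m63 ⊆ 1-1111,111-11
E = {-11100, 0-0101, 0-11-0, 00--10, 0101-1, 100011, 100100, 11000-}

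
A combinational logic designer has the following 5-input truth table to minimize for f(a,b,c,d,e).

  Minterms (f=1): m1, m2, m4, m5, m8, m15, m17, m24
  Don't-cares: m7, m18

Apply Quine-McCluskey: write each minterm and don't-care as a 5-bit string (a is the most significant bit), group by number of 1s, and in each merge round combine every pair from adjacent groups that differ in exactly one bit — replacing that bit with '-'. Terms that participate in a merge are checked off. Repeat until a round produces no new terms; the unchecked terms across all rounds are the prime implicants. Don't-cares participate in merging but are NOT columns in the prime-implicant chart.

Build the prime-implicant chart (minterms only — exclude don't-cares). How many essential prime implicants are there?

Round 0: 00001✓ 00010✓ 00100✓ 00101✓ 00111✓ 01000✓ 01111✓ 10001✓ 10010✓ 11000✓
Round 1: -0001 -0010 -1000 0-111 00-01 001-1 0010-
PIs = {-0001, -0010, -1000, 0-111, 00-01, 001-1, 0010-}
Coverage chart:
  m1: -0001,00-01
  m2: -0010 ←essential
  m4: 0010- ←essential
  m5: 00-01,001-1,0010-
  m8: -1000 ←essential
  m15: 0-111 ←essential
  m17: -0001 ←essential
  m24: -1000 ←essential
Essential: -0001, -0010, -1000, 0-111, 0010-

5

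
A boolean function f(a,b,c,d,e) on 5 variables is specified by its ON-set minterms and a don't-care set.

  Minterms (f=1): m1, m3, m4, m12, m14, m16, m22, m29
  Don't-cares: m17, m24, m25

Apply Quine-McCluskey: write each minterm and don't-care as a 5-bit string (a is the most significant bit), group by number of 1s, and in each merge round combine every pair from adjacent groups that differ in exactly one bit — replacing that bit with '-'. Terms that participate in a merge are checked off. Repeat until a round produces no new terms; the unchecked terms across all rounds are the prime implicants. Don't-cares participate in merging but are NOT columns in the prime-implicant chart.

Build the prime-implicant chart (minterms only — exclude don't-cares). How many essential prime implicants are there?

6

size-2^0 implicants → 00001(✓)  00011(✓)  00100(✓)  01100(✓)  01110(✓)  10000(✓)  10001(✓)  10110  11000(✓)  11001(✓)  11101(✓)
size-2^1 implicants → -0001  0-100  000-1  011-0  1-000(✓)  1-001(✓)  1000-(✓)  11-01  1100-(✓)
size-2^2 implicants → 1-00-
Unchecked terms (primes): -0001, 0-100, 000-1, 011-0, 1-00-, 10110, 11-01
Minterm coverage:
  m1 ⊆ -0001,000-1
  m3 ⊆ 000-1 [E]
  m4 ⊆ 0-100 [E]
  m12 ⊆ 0-100,011-0
  m14 ⊆ 011-0 [E]
  m16 ⊆ 1-00- [E]
  m22 ⊆ 10110 [E]
  m29 ⊆ 11-01 [E]
E = {0-100, 000-1, 011-0, 1-00-, 10110, 11-01}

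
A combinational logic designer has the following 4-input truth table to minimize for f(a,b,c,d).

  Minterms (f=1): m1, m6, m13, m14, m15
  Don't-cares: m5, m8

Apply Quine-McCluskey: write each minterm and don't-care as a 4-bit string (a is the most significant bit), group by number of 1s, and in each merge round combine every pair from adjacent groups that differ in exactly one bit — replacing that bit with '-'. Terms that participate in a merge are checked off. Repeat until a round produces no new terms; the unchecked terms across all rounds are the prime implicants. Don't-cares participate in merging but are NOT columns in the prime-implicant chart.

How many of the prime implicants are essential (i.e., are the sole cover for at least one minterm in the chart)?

[col 0] 0001*, 0101*, 0110*, 1000, 1101*, 1110*, 1111*
[col 1] -101, -110, 0-01, 11-1, 111-
Prime implicants: -101, -110, 0-01, 1000, 11-1, 111-
PI chart (minterm → PIs covering it):
  1 | 0-01  (sole → essential)
  6 | -110  (sole → essential)
  13 | -101,11-1
  14 | -110,111-
  15 | 11-1,111-
Essential prime implicants: -110, 0-01

2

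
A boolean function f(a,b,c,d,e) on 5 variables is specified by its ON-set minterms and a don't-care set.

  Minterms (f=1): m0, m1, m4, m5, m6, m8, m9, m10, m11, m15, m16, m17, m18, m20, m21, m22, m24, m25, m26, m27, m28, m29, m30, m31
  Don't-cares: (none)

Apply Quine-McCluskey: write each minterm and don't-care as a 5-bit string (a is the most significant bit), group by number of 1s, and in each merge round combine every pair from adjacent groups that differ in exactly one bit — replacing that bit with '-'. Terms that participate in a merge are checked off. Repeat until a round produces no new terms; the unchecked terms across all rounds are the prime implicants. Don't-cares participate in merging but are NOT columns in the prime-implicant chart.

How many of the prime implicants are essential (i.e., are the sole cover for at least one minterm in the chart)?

5

[col 0] 00000*, 00001*, 00100*, 00101*, 00110*, 01000*, 01001*, 01010*, 01011*, 01111*, 10000*, 10001*, 10010*, 10100*, 10101*, 10110*, 11000*, 11001*, 11010*, 11011*, 11100*, 11101*, 11110*, 11111*
[col 1] -0000*, -0001*, -0100*, -0101*, -0110*, -1000*, -1001*, -1010*, -1011*, -1111*, 0-000*, 0-001*, 00-00*, 00-01*, 0000-*, 001-0*, 0010-*, 01-11*, 010-0*, 010-1*, 0100-*, 0101-*, 1-000*, 1-001*, 1-010*, 1-100*, 1-101*, 1-110*, 10-00*, 10-01*, 10-10*, 100-0*, 1000-*, 101-0*, 1010-*, 11-00*, 11-01*, 11-10*, 11-11*, 110-0*, 110-1*, 1100-*, 1101-*, 111-0*, 111-1*, 1110-*, 1111-*
[col 2] --000*, --001*, -0-00*, -0-01*, -000-*, -01-0, -010-*, -1-11, -10-0*, -10-1*, -100-*, -101-*, 0-00-*, 00-0-*, 010--*, 1--00*, 1--01*, 1--10*, 1-0-0*, 1-00-*, 1-1-0*, 1-10-*, 10--0*, 10-0-*, 11--0*, 11--1*, 11-0-*, 11-1-*, 110--*, 111--*
[col 3] --00-, -0-0-, -10--, 1---0, 1--0-, 11---
Prime implicants: --00-, -0-0-, -01-0, -1-11, -10--, 1---0, 1--0-, 11---
PI chart (minterm → PIs covering it):
  0 | --00-,-0-0-
  1 | --00-,-0-0-
  4 | -0-0-,-01-0
  5 | -0-0-  (sole → essential)
  6 | -01-0  (sole → essential)
  8 | --00-,-10--
  9 | --00-,-10--
  10 | -10--  (sole → essential)
  11 | -1-11,-10--
  15 | -1-11  (sole → essential)
  16 | --00-,-0-0-,1---0,1--0-
  17 | --00-,-0-0-,1--0-
  18 | 1---0  (sole → essential)
  20 | -0-0-,-01-0,1---0,1--0-
  21 | -0-0-,1--0-
  22 | -01-0,1---0
  24 | --00-,-10--,1---0,1--0-,11---
  25 | --00-,-10--,1--0-,11---
  26 | -10--,1---0,11---
  27 | -1-11,-10--,11---
  28 | 1---0,1--0-,11---
  29 | 1--0-,11---
  30 | 1---0,11---
  31 | -1-11,11---
Essential prime implicants: -0-0-, -01-0, -1-11, -10--, 1---0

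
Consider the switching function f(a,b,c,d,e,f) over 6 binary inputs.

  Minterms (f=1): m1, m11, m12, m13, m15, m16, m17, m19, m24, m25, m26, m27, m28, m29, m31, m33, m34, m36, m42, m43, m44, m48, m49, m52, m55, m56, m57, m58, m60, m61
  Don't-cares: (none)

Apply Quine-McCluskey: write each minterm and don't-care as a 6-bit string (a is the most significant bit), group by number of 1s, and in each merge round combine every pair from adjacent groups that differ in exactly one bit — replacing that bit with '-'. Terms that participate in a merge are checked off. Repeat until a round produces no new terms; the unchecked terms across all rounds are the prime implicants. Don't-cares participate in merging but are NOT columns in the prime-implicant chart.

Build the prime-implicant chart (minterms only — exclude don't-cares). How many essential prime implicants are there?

size-2^0 implicants → 000001(✓)  001011(✓)  001100(✓)  001101(✓)  001111(✓)  010000(✓)  010001(✓)  010011(✓)  011000(✓)  011001(✓)  011010(✓)  011011(✓)  011100(✓)  011101(✓)  011111(✓)  100001(✓)  100010(✓)  100100(✓)  101010(✓)  101011(✓)  101100(✓)  110000(✓)  110001(✓)  110100(✓)  110111  111000(✓)  111001(✓)  111010(✓)  111100(✓)  111101(✓)
size-2^1 implicants → -00001(✓)  -01011  -01100(✓)  -10000(✓)  -10001(✓)  -11000(✓)  -11001(✓)  -11010(✓)  -11100(✓)  -11101(✓)  0-0001(✓)  0-1011(✓)  0-1100(✓)  0-1101(✓)  0-1111(✓)  001-11(✓)  0011-1(✓)  00110-(✓)  01-000(✓)  01-001(✓)  01-011(✓)  0100-1(✓)  01000-(✓)  011-00(✓)  011-01(✓)  011-11(✓)  0110-0(✓)  0110-1(✓)  01100-(✓)  01101-(✓)  0111-1(✓)  01110-(✓)  1-0001(✓)  1-0100(✓)  1-1010  1-1100(✓)  10-010  10-100(✓)  10101-  11-000(✓)  11-001(✓)  11-100(✓)  110-00(✓)  11000-(✓)  111-00(✓)  111-01(✓)  1110-0(✓)  11100-(✓)  11110-(✓)
size-2^2 implicants → --0001  --1100  -1-000(✓)  -1-001(✓)  -1000-(✓)  -11-00(✓)  -11-01(✓)  -110-0  -1100-(✓)  -1110-(✓)  0-1-11  0-11-1  0-110-  01-0-1  01-00-(✓)  011--1  011-0-(✓)  0110--  1--100  11--00  11-00-(✓)  111-0-(✓)
size-2^3 implicants → -1-00-  -11-0-
Unchecked terms (primes): --0001, --1100, -01011, -1-00-, -11-0-, -110-0, 0-1-11, 0-11-1, 0-110-, 01-0-1, 011--1, 0110--, 1--100, 1-1010, 10-010, 10101-, 11--00, 110111
Minterm coverage:
  m1 ⊆ --0001 [E]
  m11 ⊆ -01011,0-1-11
  m12 ⊆ --1100,0-110-
  m13 ⊆ 0-11-1,0-110-
  m15 ⊆ 0-1-11,0-11-1
  m16 ⊆ -1-00- [E]
  m17 ⊆ --0001,-1-00-,01-0-1
  m19 ⊆ 01-0-1 [E]
  m24 ⊆ -1-00-,-11-0-,-110-0,0110--
  m25 ⊆ -1-00-,-11-0-,01-0-1,011--1,0110--
  m26 ⊆ -110-0,0110--
  m27 ⊆ 0-1-11,01-0-1,011--1,0110--
  m28 ⊆ --1100,-11-0-,0-110-
  m29 ⊆ -11-0-,0-11-1,0-110-,011--1
  m31 ⊆ 0-1-11,0-11-1,011--1
  m33 ⊆ --0001 [E]
  m34 ⊆ 10-010 [E]
  m36 ⊆ 1--100 [E]
  m42 ⊆ 1-1010,10-010,10101-
  m43 ⊆ -01011,10101-
  m44 ⊆ --1100,1--100
  m48 ⊆ -1-00-,11--00
  m49 ⊆ --0001,-1-00-
  m52 ⊆ 1--100,11--00
  m55 ⊆ 110111 [E]
  m56 ⊆ -1-00-,-11-0-,-110-0,11--00
  m57 ⊆ -1-00-,-11-0-
  m58 ⊆ -110-0,1-1010
  m60 ⊆ --1100,-11-0-,1--100,11--00
  m61 ⊆ -11-0- [E]
E = {--0001, -1-00-, -11-0-, 01-0-1, 1--100, 10-010, 110111}

7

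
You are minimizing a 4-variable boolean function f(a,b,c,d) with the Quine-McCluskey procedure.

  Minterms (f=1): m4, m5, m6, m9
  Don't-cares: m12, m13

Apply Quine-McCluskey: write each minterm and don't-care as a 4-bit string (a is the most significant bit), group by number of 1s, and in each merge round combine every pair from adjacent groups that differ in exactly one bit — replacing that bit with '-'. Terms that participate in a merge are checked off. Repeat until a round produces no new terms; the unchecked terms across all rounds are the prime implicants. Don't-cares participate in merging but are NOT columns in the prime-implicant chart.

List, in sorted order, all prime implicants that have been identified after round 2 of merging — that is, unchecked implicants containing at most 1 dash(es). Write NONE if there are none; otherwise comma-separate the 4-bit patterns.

01-0, 1-01

size-2^0 implicants → 0100(✓)  0101(✓)  0110(✓)  1001(✓)  1100(✓)  1101(✓)
size-2^1 implicants → -100(✓)  -101(✓)  01-0  010-(✓)  1-01  110-(✓)
size-2^2 implicants → -10-
Unchecked terms (primes): -10-, 01-0, 1-01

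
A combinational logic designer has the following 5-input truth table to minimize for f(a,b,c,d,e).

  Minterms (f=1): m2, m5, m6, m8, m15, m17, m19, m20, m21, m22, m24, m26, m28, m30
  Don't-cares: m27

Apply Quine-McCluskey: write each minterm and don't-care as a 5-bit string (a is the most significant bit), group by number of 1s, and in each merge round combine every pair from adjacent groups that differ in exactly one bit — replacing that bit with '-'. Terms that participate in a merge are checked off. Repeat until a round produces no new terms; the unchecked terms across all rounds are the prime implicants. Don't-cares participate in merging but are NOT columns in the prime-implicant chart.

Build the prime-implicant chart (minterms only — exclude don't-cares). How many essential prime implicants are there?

[col 0] 00010*, 00101*, 00110*, 01000*, 01111, 10001*, 10011*, 10100*, 10101*, 10110*, 11000*, 11010*, 11011*, 11100*, 11110*
[col 1] -0101, -0110, -1000, 00-10, 1-011, 1-100*, 1-110*, 10-01, 100-1, 101-0*, 1010-, 11-00*, 11-10*, 110-0*, 1101-, 111-0*
[col 2] 1-1-0, 11--0
Prime implicants: -0101, -0110, -1000, 00-10, 01111, 1-011, 1-1-0, 10-01, 100-1, 1010-, 11--0, 1101-
PI chart (minterm → PIs covering it):
  2 | 00-10  (sole → essential)
  5 | -0101  (sole → essential)
  6 | -0110,00-10
  8 | -1000  (sole → essential)
  15 | 01111  (sole → essential)
  17 | 10-01,100-1
  19 | 1-011,100-1
  20 | 1-1-0,1010-
  21 | -0101,10-01,1010-
  22 | -0110,1-1-0
  24 | -1000,11--0
  26 | 11--0,1101-
  28 | 1-1-0,11--0
  30 | 1-1-0,11--0
Essential prime implicants: -0101, -1000, 00-10, 01111

4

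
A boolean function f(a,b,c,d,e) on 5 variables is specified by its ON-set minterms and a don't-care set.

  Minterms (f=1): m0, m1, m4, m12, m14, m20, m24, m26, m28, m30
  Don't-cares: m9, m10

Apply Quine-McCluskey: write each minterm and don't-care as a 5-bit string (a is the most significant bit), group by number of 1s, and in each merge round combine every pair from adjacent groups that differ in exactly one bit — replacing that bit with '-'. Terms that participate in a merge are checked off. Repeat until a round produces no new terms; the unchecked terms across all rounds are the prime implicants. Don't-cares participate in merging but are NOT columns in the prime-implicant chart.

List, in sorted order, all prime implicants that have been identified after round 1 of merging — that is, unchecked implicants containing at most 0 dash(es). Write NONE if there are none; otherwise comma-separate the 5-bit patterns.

[col 0] 00000*, 00001*, 00100*, 01001*, 01010*, 01100*, 01110*, 10100*, 11000*, 11010*, 11100*, 11110*
[col 1] -0100*, -1010*, -1100*, -1110*, 0-001, 0-100*, 00-00, 0000-, 01-10*, 011-0*, 1-100*, 11-00*, 11-10*, 110-0*, 111-0*
[col 2] --100, -1-10, -11-0, 11--0
Prime implicants: --100, -1-10, -11-0, 0-001, 00-00, 0000-, 11--0

NONE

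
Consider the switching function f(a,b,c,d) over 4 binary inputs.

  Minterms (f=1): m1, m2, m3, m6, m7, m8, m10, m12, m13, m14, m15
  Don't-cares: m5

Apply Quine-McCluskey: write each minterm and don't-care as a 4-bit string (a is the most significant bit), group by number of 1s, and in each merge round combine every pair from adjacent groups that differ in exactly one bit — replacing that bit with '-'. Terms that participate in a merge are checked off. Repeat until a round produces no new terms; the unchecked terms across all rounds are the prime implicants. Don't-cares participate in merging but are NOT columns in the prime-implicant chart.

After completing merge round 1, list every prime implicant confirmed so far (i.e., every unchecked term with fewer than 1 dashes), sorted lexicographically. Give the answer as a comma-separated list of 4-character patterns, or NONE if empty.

NONE

Round 0: 0001✓ 0010✓ 0011✓ 0101✓ 0110✓ 0111✓ 1000✓ 1010✓ 1100✓ 1101✓ 1110✓ 1111✓
Round 1: -010✓ -101✓ -110✓ -111✓ 0-01✓ 0-10✓ 0-11✓ 00-1✓ 001-✓ 01-1✓ 011-✓ 1-00✓ 1-10✓ 10-0✓ 11-0✓ 11-1✓ 110-✓ 111-✓
Round 2: --10 -1-1 -11- 0--1 0-1- 1--0 11--
PIs = {--10, -1-1, -11-, 0--1, 0-1-, 1--0, 11--}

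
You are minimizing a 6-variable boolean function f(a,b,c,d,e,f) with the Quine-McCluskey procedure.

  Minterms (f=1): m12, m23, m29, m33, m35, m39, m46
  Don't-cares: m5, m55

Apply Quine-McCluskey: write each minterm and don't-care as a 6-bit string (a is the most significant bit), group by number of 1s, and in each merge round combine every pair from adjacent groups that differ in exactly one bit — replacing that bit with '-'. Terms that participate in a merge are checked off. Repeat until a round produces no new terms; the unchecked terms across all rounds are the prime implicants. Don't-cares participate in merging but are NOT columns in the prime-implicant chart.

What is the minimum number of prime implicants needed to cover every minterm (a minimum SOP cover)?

Round 0: 000101 001100 010111✓ 011101 100001✓ 100011✓ 100111✓ 101110 110111✓
Round 1: -10111 1-0111 100-11 1000-1
PIs = {-10111, 000101, 001100, 011101, 1-0111, 100-11, 1000-1, 101110}
Coverage chart:
  m12: 001100 ←essential
  m23: -10111 ←essential
  m29: 011101 ←essential
  m33: 1000-1 ←essential
  m35: 100-11,1000-1
  m39: 1-0111,100-11
  m46: 101110 ←essential
Essential: -10111, 001100, 011101, 1000-1, 101110
Petrick residual → 1-0111
Min cover (6 terms): bc'def + a'b'cde'f' + a'bcde'f + ac'def + ab'c'd'f + ab'cdef'

6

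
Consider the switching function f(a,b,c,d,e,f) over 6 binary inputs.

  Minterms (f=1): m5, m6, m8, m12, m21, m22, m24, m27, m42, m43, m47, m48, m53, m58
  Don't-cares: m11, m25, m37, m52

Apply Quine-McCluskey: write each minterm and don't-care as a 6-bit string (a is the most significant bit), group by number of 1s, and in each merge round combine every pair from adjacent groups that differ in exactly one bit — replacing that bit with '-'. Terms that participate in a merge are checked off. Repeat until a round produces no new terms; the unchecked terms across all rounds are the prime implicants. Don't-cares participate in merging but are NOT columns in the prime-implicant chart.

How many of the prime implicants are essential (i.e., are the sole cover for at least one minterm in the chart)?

6

Round 0: 000101✓ 000110✓ 001000✓ 001011✓ 001100✓ 010101✓ 010110✓ 011000✓ 011001✓ 011011✓ 100101✓ 101010✓ 101011✓ 101111✓ 110000✓ 110100✓ 110101✓ 111010✓
Round 1: -00101✓ -01011 -10101✓ 0-0101✓ 0-0110 0-1000 0-1011 001-00 0110-1 01100- 1-0101✓ 1-1010 101-11 10101- 110-00 11010-
Round 2: --0101
PIs = {--0101, -01011, 0-0110, 0-1000, 0-1011, 001-00, 0110-1, 01100-, 1-1010, 101-11, 10101-, 110-00, 11010-}
Coverage chart:
  m5: --0101 ←essential
  m6: 0-0110 ←essential
  m8: 0-1000,001-00
  m12: 001-00 ←essential
  m21: --0101 ←essential
  m22: 0-0110 ←essential
  m24: 0-1000,01100-
  m27: 0-1011,0110-1
  m42: 1-1010,10101-
  m43: -01011,101-11,10101-
  m47: 101-11 ←essential
  m48: 110-00 ←essential
  m53: --0101,11010-
  m58: 1-1010 ←essential
Essential: --0101, 0-0110, 001-00, 1-1010, 101-11, 110-00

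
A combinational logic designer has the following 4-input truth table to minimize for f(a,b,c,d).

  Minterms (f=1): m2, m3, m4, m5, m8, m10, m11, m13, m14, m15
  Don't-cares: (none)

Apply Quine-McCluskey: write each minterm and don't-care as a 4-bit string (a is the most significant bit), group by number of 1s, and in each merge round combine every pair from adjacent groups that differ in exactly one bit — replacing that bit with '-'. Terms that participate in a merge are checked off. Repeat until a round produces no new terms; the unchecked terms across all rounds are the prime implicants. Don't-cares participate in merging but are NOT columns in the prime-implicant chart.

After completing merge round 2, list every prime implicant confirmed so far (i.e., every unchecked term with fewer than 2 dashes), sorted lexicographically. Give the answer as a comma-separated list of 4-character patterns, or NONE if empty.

size-2^0 implicants → 0010(✓)  0011(✓)  0100(✓)  0101(✓)  1000(✓)  1010(✓)  1011(✓)  1101(✓)  1110(✓)  1111(✓)
size-2^1 implicants → -010(✓)  -011(✓)  -101  001-(✓)  010-  1-10(✓)  1-11(✓)  10-0  101-(✓)  11-1  111-(✓)
size-2^2 implicants → -01-  1-1-
Unchecked terms (primes): -01-, -101, 010-, 1-1-, 10-0, 11-1

-101, 010-, 10-0, 11-1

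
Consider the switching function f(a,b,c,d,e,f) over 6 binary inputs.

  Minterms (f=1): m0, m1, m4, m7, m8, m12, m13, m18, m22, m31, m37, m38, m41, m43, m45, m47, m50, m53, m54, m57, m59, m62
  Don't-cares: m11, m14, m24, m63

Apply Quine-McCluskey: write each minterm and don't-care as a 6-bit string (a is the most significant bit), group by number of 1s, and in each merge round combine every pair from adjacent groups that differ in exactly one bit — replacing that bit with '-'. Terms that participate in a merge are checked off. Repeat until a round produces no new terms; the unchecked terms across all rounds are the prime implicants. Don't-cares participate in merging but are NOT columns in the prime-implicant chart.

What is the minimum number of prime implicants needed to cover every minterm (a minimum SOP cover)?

Round 0: 000000✓ 000001✓ 000100✓ 000111 001000✓ 001011✓ 001100✓ 001101✓ 001110✓ 010010✓ 010110✓ 011000✓ 011111✓ 100101✓ 100110✓ 101001✓ 101011✓ 101101✓ 101111✓ 110010✓ 110101✓ 110110✓ 111001✓ 111011✓ 111110✓ 111111✓
Round 1: -01011 -01101 -10010✓ -10110✓ -11111 0-1000 00-000✓ 00-100✓ 000-00✓ 00000- 001-00✓ 0011-0 00110- 010-10✓ 1-0101 1-0110 1-1001✓ 1-1011✓ 1-1111✓ 10-101 101-01✓ 101-11✓ 1010-1✓ 1011-1✓ 11-110 110-10✓ 111-11✓ 1110-1✓ 11111-
Round 2: -10-10 00--00 1-1-11 1-10-1 101--1
PIs = {-01011, -01101, -10-10, -11111, 0-1000, 00--00, 00000-, 000111, 0011-0, 00110-, 1-0101, 1-0110, 1-1-11, 1-10-1, 10-101, 101--1, 11-110, 11111-}
Coverage chart:
  m0: 00--00,00000-
  m1: 00000- ←essential
  m4: 00--00 ←essential
  m7: 000111 ←essential
  m8: 0-1000,00--00
  m12: 00--00,0011-0,00110-
  m13: -01101,00110-
  m18: -10-10 ←essential
  m22: -10-10 ←essential
  m31: -11111 ←essential
  m37: 1-0101,10-101
  m38: 1-0110 ←essential
  m41: 1-10-1,101--1
  m43: -01011,1-1-11,1-10-1,101--1
  m45: -01101,10-101,101--1
  m47: 1-1-11,101--1
  m50: -10-10 ←essential
  m53: 1-0101 ←essential
  m54: -10-10,1-0110,11-110
  m57: 1-10-1 ←essential
  m59: 1-1-11,1-10-1
  m62: 11-110,11111-
Essential: -10-10, -11111, 00--00, 00000-, 000111, 1-0101, 1-0110, 1-10-1
Petrick residual → -01101, 1-1-11, 11-110
Min cover (11 terms): b'cde'f + bc'ef' + bcdef + a'b'e'f' + a'b'c'd'e' + a'b'c'def + ac'de'f + ac'def' + acef + acd'f + abdef'

11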